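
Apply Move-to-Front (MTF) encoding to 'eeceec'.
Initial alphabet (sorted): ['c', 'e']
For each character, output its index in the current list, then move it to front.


MTF encoding:
'e': index 1 in ['c', 'e'] -> ['e', 'c']
'e': index 0 in ['e', 'c'] -> ['e', 'c']
'c': index 1 in ['e', 'c'] -> ['c', 'e']
'e': index 1 in ['c', 'e'] -> ['e', 'c']
'e': index 0 in ['e', 'c'] -> ['e', 'c']
'c': index 1 in ['e', 'c'] -> ['c', 'e']


Output: [1, 0, 1, 1, 0, 1]


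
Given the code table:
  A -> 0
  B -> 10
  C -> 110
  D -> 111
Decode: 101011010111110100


Decoding:
10 -> B
10 -> B
110 -> C
10 -> B
111 -> D
110 -> C
10 -> B
0 -> A


Result: BBCBDCBA


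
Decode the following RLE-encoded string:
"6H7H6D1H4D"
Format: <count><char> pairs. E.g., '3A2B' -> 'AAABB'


Expanding each <count><char> pair:
  6H -> 'HHHHHH'
  7H -> 'HHHHHHH'
  6D -> 'DDDDDD'
  1H -> 'H'
  4D -> 'DDDD'

Decoded = HHHHHHHHHHHHHDDDDDDHDDDD


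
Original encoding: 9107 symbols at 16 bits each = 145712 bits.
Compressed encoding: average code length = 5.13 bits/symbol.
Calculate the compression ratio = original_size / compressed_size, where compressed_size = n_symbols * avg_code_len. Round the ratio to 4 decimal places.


original_size = n_symbols * orig_bits = 9107 * 16 = 145712 bits
compressed_size = n_symbols * avg_code_len = 9107 * 5.13 = 46718.91 bits
ratio = original_size / compressed_size = 145712 / 46718.91 = 3.1189

Compression ratio = 3.1189


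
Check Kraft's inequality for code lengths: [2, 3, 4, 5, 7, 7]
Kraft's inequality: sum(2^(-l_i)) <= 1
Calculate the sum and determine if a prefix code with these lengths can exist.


Sum = 2^(-2) + 2^(-3) + 2^(-4) + 2^(-5) + 2^(-7) + 2^(-7)
    = 0.25 + 0.125 + 0.0625 + 0.03125 + 0.0078125 + 0.0078125
    = 62/128 = 0.484375
Since 0.484375 <= 1, Kraft's inequality IS satisfied.
A prefix code with these lengths CAN exist.

Kraft sum = 0.484375. Satisfied.


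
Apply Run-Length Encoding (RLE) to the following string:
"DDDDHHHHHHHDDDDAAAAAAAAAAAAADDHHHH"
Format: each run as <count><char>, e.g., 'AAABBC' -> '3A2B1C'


Scanning runs left to right:
  i=0: run of 'D' x 4 -> '4D'
  i=4: run of 'H' x 7 -> '7H'
  i=11: run of 'D' x 4 -> '4D'
  i=15: run of 'A' x 13 -> '13A'
  i=28: run of 'D' x 2 -> '2D'
  i=30: run of 'H' x 4 -> '4H'

RLE = 4D7H4D13A2D4H


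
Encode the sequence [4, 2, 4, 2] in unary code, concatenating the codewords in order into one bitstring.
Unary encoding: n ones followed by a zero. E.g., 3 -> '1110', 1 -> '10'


Encode each number as n ones followed by a terminating 0:
  4 -> 11110 (5 bits)
  2 -> 110 (3 bits)
  4 -> 11110 (5 bits)
  2 -> 110 (3 bits)
Total length = 5 + 3 + 5 + 3 = 16 bits.

Unary([4, 2, 4, 2]) = 1111011011110110 (16 bits)


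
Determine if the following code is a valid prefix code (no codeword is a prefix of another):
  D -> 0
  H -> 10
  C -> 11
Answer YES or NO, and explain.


Checking each pair (does one codeword prefix another?):
  D='0' vs H='10': no prefix
  D='0' vs C='11': no prefix
  H='10' vs D='0': no prefix
  H='10' vs C='11': no prefix
  C='11' vs D='0': no prefix
  C='11' vs H='10': no prefix
No violation found over all pairs.

YES -- this is a valid prefix code. No codeword is a prefix of any other codeword.


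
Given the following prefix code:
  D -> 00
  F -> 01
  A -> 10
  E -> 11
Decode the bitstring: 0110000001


Decoding step by step:
Bits 01 -> F
Bits 10 -> A
Bits 00 -> D
Bits 00 -> D
Bits 01 -> F


Decoded message: FADDF


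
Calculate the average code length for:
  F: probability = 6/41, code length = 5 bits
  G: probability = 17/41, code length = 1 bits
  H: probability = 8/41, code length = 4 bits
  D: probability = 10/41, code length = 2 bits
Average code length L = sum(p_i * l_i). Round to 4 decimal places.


Weighted contributions p_i * l_i:
  F: (6/41) * 5 = 30/41
  G: (17/41) * 1 = 17/41
  H: (8/41) * 4 = 32/41
  D: (10/41) * 2 = 20/41
Sum = (30 + 17 + 32 + 20)/41 = 99/41

L = 99/41 = 2.4146 bits/symbol


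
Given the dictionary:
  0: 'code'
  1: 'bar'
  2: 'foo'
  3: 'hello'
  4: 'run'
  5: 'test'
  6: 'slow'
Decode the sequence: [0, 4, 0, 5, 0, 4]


Look up each index in the dictionary:
  0 -> 'code'
  4 -> 'run'
  0 -> 'code'
  5 -> 'test'
  0 -> 'code'
  4 -> 'run'

Decoded: "code run code test code run"


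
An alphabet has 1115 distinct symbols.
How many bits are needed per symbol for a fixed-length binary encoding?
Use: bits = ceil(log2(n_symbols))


log2(1115) = 10.1228
Bracket: 2^10 = 1024 < 1115 <= 2^11 = 2048
So ceil(log2(1115)) = 11

bits = ceil(log2(1115)) = ceil(10.1228) = 11 bits


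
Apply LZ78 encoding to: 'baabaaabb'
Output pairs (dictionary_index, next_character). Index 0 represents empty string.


LZ78 encoding steps:
Dictionary: {0: ''}
Step 1: w='' (idx 0), next='b' -> output (0, 'b'), add 'b' as idx 1
Step 2: w='' (idx 0), next='a' -> output (0, 'a'), add 'a' as idx 2
Step 3: w='a' (idx 2), next='b' -> output (2, 'b'), add 'ab' as idx 3
Step 4: w='a' (idx 2), next='a' -> output (2, 'a'), add 'aa' as idx 4
Step 5: w='ab' (idx 3), next='b' -> output (3, 'b'), add 'abb' as idx 5


Encoded: [(0, 'b'), (0, 'a'), (2, 'b'), (2, 'a'), (3, 'b')]


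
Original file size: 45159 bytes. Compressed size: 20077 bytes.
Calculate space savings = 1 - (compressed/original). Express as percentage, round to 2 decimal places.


ratio = compressed/original = 20077/45159 = 0.444585
savings = 1 - ratio = 1 - 0.444585 = 0.555415
as a percentage: 0.555415 * 100 = 55.54%

Space savings = 1 - 20077/45159 = 55.54%


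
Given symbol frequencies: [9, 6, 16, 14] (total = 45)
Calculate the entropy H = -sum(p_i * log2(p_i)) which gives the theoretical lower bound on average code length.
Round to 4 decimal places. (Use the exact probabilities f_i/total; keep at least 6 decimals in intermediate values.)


Per-symbol terms -p_i * log2(p_i) with p_i = f_i/45:
  p = 9/45 = 0.200000: log2(p) = -2.321928, -p*log2(p) = 0.464386
  p = 6/45 = 0.133333: log2(p) = -2.906891, -p*log2(p) = 0.387585
  p = 16/45 = 0.355556: log2(p) = -1.491853, -p*log2(p) = 0.530437
  p = 14/45 = 0.311111: log2(p) = -1.684498, -p*log2(p) = 0.524066
H = 0.464386 + 0.387585 + 0.530437 + 0.524066 = 1.906474

H = 1.9065 bits/symbol


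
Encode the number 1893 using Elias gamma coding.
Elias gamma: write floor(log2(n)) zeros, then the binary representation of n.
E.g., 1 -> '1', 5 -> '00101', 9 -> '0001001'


num_bits = floor(log2(1893)) + 1 = 11
leading_zeros = num_bits - 1 = 10
binary(1893) = 11101100101

Elias gamma(1893) = '0000000000' + '11101100101' = 000000000011101100101 (21 bits)


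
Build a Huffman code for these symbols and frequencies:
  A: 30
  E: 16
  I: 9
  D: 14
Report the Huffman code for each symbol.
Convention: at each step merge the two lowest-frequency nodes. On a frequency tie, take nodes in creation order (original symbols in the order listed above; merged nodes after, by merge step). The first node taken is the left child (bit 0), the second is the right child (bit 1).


Huffman tree construction:
Step 1: Merge I(9) + D(14) = 23
Step 2: Merge E(16) + (I+D)(23) = 39
Step 3: Merge A(30) + (E+(I+D))(39) = 69
Read each symbol's code off the tree from the root (left child = 0, right child = 1).

Codes:
  A: 0 (length 1)
  E: 10 (length 2)
  I: 110 (length 3)
  D: 111 (length 3)
Average code length: 131/69 = 1.8986 bits/symbol


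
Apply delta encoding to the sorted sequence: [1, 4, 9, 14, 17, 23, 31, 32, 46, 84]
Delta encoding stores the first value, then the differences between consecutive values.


First value: 1
Deltas:
  4 - 1 = 3
  9 - 4 = 5
  14 - 9 = 5
  17 - 14 = 3
  23 - 17 = 6
  31 - 23 = 8
  32 - 31 = 1
  46 - 32 = 14
  84 - 46 = 38


Delta encoded: [1, 3, 5, 5, 3, 6, 8, 1, 14, 38]


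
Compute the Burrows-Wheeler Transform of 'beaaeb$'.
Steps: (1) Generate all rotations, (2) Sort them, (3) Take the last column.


Rotations (sorted):
  0: $beaaeb -> last char: b
  1: aaeb$be -> last char: e
  2: aeb$bea -> last char: a
  3: b$beaae -> last char: e
  4: beaaeb$ -> last char: $
  5: eaaeb$b -> last char: b
  6: eb$beaa -> last char: a


BWT = beae$ba


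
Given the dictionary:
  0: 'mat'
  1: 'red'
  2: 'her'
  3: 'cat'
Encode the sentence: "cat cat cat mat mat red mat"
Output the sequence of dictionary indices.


Look up each word in the dictionary:
  'cat' -> 3
  'cat' -> 3
  'cat' -> 3
  'mat' -> 0
  'mat' -> 0
  'red' -> 1
  'mat' -> 0

Encoded: [3, 3, 3, 0, 0, 1, 0]


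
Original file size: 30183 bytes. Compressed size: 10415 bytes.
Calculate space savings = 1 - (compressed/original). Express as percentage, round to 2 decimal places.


ratio = compressed/original = 10415/30183 = 0.345062
savings = 1 - ratio = 1 - 0.345062 = 0.654938
as a percentage: 0.654938 * 100 = 65.49%

Space savings = 1 - 10415/30183 = 65.49%


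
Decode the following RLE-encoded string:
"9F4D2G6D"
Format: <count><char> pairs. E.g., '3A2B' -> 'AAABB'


Expanding each <count><char> pair:
  9F -> 'FFFFFFFFF'
  4D -> 'DDDD'
  2G -> 'GG'
  6D -> 'DDDDDD'

Decoded = FFFFFFFFFDDDDGGDDDDDD


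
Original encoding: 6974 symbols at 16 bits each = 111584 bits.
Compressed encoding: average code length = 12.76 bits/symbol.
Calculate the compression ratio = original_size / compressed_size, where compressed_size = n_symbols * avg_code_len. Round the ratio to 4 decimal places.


original_size = n_symbols * orig_bits = 6974 * 16 = 111584 bits
compressed_size = n_symbols * avg_code_len = 6974 * 12.76 = 88988.24 bits
ratio = original_size / compressed_size = 111584 / 88988.24 = 1.2539

Compression ratio = 1.2539


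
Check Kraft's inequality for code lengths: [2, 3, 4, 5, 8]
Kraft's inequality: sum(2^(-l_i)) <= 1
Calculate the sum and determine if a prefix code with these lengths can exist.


Sum = 2^(-2) + 2^(-3) + 2^(-4) + 2^(-5) + 2^(-8)
    = 0.25 + 0.125 + 0.0625 + 0.03125 + 0.00390625
    = 121/256 = 0.47265625
Since 0.47265625 <= 1, Kraft's inequality IS satisfied.
A prefix code with these lengths CAN exist.

Kraft sum = 0.47265625. Satisfied.


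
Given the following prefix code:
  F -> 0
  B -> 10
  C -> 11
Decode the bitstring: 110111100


Decoding step by step:
Bits 11 -> C
Bits 0 -> F
Bits 11 -> C
Bits 11 -> C
Bits 0 -> F
Bits 0 -> F


Decoded message: CFCCFF


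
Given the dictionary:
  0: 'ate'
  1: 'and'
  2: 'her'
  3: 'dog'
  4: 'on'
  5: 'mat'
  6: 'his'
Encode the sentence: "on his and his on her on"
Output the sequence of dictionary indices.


Look up each word in the dictionary:
  'on' -> 4
  'his' -> 6
  'and' -> 1
  'his' -> 6
  'on' -> 4
  'her' -> 2
  'on' -> 4

Encoded: [4, 6, 1, 6, 4, 2, 4]


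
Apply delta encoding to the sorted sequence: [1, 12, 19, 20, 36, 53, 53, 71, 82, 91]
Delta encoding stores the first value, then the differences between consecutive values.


First value: 1
Deltas:
  12 - 1 = 11
  19 - 12 = 7
  20 - 19 = 1
  36 - 20 = 16
  53 - 36 = 17
  53 - 53 = 0
  71 - 53 = 18
  82 - 71 = 11
  91 - 82 = 9


Delta encoded: [1, 11, 7, 1, 16, 17, 0, 18, 11, 9]


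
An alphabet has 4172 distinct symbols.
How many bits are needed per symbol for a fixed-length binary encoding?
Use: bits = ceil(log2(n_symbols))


log2(4172) = 12.0265
Bracket: 2^12 = 4096 < 4172 <= 2^13 = 8192
So ceil(log2(4172)) = 13

bits = ceil(log2(4172)) = ceil(12.0265) = 13 bits


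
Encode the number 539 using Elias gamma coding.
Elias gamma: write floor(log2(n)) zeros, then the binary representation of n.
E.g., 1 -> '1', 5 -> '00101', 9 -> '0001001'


num_bits = floor(log2(539)) + 1 = 10
leading_zeros = num_bits - 1 = 9
binary(539) = 1000011011

Elias gamma(539) = '000000000' + '1000011011' = 0000000001000011011 (19 bits)


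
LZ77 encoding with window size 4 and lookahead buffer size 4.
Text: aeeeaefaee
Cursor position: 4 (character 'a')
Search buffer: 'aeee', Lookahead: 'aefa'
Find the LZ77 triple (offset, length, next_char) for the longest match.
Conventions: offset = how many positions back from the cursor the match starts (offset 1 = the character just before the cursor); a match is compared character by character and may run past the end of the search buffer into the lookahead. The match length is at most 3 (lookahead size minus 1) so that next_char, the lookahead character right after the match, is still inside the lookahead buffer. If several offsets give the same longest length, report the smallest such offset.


Try each offset into the search buffer:
  offset=1 (pos 3, char 'e'): match length 0
  offset=2 (pos 2, char 'e'): match length 0
  offset=3 (pos 1, char 'e'): match length 0
  offset=4 (pos 0, char 'a'): match length 2
Longest match has length 2 at offset 4.
next_char = character at position 4 + 2 = 6 -> 'f'

Best match: offset=4, length=2 (matching 'ae' starting at position 0)
LZ77 triple: (4, 2, 'f')


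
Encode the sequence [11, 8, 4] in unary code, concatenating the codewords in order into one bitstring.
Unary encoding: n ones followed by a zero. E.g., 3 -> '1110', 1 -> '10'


Encode each number as n ones followed by a terminating 0:
  11 -> 111111111110 (12 bits)
  8 -> 111111110 (9 bits)
  4 -> 11110 (5 bits)
Total length = 12 + 9 + 5 = 26 bits.

Unary([11, 8, 4]) = 11111111111011111111011110 (26 bits)


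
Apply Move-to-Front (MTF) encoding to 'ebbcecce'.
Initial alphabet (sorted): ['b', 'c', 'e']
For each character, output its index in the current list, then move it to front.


MTF encoding:
'e': index 2 in ['b', 'c', 'e'] -> ['e', 'b', 'c']
'b': index 1 in ['e', 'b', 'c'] -> ['b', 'e', 'c']
'b': index 0 in ['b', 'e', 'c'] -> ['b', 'e', 'c']
'c': index 2 in ['b', 'e', 'c'] -> ['c', 'b', 'e']
'e': index 2 in ['c', 'b', 'e'] -> ['e', 'c', 'b']
'c': index 1 in ['e', 'c', 'b'] -> ['c', 'e', 'b']
'c': index 0 in ['c', 'e', 'b'] -> ['c', 'e', 'b']
'e': index 1 in ['c', 'e', 'b'] -> ['e', 'c', 'b']


Output: [2, 1, 0, 2, 2, 1, 0, 1]


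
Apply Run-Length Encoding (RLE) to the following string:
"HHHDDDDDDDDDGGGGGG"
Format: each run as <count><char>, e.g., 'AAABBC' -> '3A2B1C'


Scanning runs left to right:
  i=0: run of 'H' x 3 -> '3H'
  i=3: run of 'D' x 9 -> '9D'
  i=12: run of 'G' x 6 -> '6G'

RLE = 3H9D6G


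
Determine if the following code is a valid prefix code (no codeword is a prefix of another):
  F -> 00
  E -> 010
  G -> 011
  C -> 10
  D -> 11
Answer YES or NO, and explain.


Checking each pair (does one codeword prefix another?):
  F='00' vs E='010': no prefix
  F='00' vs G='011': no prefix
  F='00' vs C='10': no prefix
  F='00' vs D='11': no prefix
  E='010' vs F='00': no prefix
  E='010' vs G='011': no prefix
  E='010' vs C='10': no prefix
  E='010' vs D='11': no prefix
  G='011' vs F='00': no prefix
  G='011' vs E='010': no prefix
  G='011' vs C='10': no prefix
  G='011' vs D='11': no prefix
  C='10' vs F='00': no prefix
  C='10' vs E='010': no prefix
  C='10' vs G='011': no prefix
  C='10' vs D='11': no prefix
  D='11' vs F='00': no prefix
  D='11' vs E='010': no prefix
  D='11' vs G='011': no prefix
  D='11' vs C='10': no prefix
No violation found over all pairs.

YES -- this is a valid prefix code. No codeword is a prefix of any other codeword.


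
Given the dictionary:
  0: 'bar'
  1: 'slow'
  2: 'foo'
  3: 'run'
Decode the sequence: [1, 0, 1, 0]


Look up each index in the dictionary:
  1 -> 'slow'
  0 -> 'bar'
  1 -> 'slow'
  0 -> 'bar'

Decoded: "slow bar slow bar"


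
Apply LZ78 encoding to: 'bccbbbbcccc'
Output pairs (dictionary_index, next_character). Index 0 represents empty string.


LZ78 encoding steps:
Dictionary: {0: ''}
Step 1: w='' (idx 0), next='b' -> output (0, 'b'), add 'b' as idx 1
Step 2: w='' (idx 0), next='c' -> output (0, 'c'), add 'c' as idx 2
Step 3: w='c' (idx 2), next='b' -> output (2, 'b'), add 'cb' as idx 3
Step 4: w='b' (idx 1), next='b' -> output (1, 'b'), add 'bb' as idx 4
Step 5: w='b' (idx 1), next='c' -> output (1, 'c'), add 'bc' as idx 5
Step 6: w='c' (idx 2), next='c' -> output (2, 'c'), add 'cc' as idx 6
Step 7: w='c' (idx 2), end of input -> output (2, '')


Encoded: [(0, 'b'), (0, 'c'), (2, 'b'), (1, 'b'), (1, 'c'), (2, 'c'), (2, '')]


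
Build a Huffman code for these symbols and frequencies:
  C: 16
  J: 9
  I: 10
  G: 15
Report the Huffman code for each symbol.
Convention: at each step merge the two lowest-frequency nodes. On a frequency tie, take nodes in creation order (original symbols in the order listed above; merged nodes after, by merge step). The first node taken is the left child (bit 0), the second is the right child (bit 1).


Huffman tree construction:
Step 1: Merge J(9) + I(10) = 19
Step 2: Merge G(15) + C(16) = 31
Step 3: Merge (J+I)(19) + (G+C)(31) = 50
Read each symbol's code off the tree from the root (left child = 0, right child = 1).

Codes:
  C: 11 (length 2)
  J: 00 (length 2)
  I: 01 (length 2)
  G: 10 (length 2)
Average code length: 100/50 = 2.0000 bits/symbol


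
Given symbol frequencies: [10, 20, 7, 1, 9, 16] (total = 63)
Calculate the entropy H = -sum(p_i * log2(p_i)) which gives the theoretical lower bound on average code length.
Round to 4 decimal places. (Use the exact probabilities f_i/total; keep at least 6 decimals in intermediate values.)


Per-symbol terms -p_i * log2(p_i) with p_i = f_i/63:
  p = 10/63 = 0.158730: log2(p) = -2.655352, -p*log2(p) = 0.421484
  p = 20/63 = 0.317460: log2(p) = -1.655352, -p*log2(p) = 0.525509
  p = 7/63 = 0.111111: log2(p) = -3.169925, -p*log2(p) = 0.352214
  p = 1/63 = 0.015873: log2(p) = -5.977280, -p*log2(p) = 0.094877
  p = 9/63 = 0.142857: log2(p) = -2.807355, -p*log2(p) = 0.401051
  p = 16/63 = 0.253968: log2(p) = -1.977280, -p*log2(p) = 0.502166
H = 0.421484 + 0.525509 + 0.352214 + 0.094877 + 0.401051 + 0.502166 = 2.297301

H = 2.2973 bits/symbol


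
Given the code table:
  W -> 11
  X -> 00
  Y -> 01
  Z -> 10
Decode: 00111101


Decoding:
00 -> X
11 -> W
11 -> W
01 -> Y


Result: XWWY


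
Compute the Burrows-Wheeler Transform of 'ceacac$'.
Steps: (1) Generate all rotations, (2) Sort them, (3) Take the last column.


Rotations (sorted):
  0: $ceacac -> last char: c
  1: ac$ceac -> last char: c
  2: acac$ce -> last char: e
  3: c$ceaca -> last char: a
  4: cac$cea -> last char: a
  5: ceacac$ -> last char: $
  6: eacac$c -> last char: c


BWT = cceaa$c


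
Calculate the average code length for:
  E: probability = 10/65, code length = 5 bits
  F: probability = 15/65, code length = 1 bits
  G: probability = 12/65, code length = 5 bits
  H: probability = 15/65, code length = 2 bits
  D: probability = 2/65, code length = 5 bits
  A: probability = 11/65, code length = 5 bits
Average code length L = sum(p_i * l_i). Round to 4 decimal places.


Weighted contributions p_i * l_i:
  E: (10/65) * 5 = 50/65
  F: (15/65) * 1 = 15/65
  G: (12/65) * 5 = 60/65
  H: (15/65) * 2 = 30/65
  D: (2/65) * 5 = 10/65
  A: (11/65) * 5 = 55/65
Sum = (50 + 15 + 60 + 30 + 10 + 55)/65 = 220/65

L = 220/65 = 3.3846 bits/symbol


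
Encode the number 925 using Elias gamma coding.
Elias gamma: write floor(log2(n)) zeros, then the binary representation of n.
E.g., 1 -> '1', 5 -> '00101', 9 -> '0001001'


num_bits = floor(log2(925)) + 1 = 10
leading_zeros = num_bits - 1 = 9
binary(925) = 1110011101

Elias gamma(925) = '000000000' + '1110011101' = 0000000001110011101 (19 bits)


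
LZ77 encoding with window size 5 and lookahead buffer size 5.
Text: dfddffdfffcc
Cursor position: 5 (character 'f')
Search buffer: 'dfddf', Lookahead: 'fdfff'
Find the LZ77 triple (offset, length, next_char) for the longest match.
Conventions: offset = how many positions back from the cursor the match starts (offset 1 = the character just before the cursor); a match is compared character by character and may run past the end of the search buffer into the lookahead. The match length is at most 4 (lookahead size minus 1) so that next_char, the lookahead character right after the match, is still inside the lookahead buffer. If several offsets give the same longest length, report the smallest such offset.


Try each offset into the search buffer:
  offset=1 (pos 4, char 'f'): match length 1
  offset=2 (pos 3, char 'd'): match length 0
  offset=3 (pos 2, char 'd'): match length 0
  offset=4 (pos 1, char 'f'): match length 2
  offset=5 (pos 0, char 'd'): match length 0
Longest match has length 2 at offset 4.
next_char = character at position 5 + 2 = 7 -> 'f'

Best match: offset=4, length=2 (matching 'fd' starting at position 1)
LZ77 triple: (4, 2, 'f')


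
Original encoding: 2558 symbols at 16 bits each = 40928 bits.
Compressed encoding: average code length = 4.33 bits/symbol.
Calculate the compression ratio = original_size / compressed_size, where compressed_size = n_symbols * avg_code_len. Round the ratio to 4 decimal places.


original_size = n_symbols * orig_bits = 2558 * 16 = 40928 bits
compressed_size = n_symbols * avg_code_len = 2558 * 4.33 = 11076.14 bits
ratio = original_size / compressed_size = 40928 / 11076.14 = 3.6952

Compression ratio = 3.6952


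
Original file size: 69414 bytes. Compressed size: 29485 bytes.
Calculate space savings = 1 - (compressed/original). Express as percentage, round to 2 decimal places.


ratio = compressed/original = 29485/69414 = 0.42477
savings = 1 - ratio = 1 - 0.42477 = 0.57523
as a percentage: 0.57523 * 100 = 57.52%

Space savings = 1 - 29485/69414 = 57.52%


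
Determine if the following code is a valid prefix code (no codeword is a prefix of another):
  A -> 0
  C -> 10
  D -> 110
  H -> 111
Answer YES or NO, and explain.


Checking each pair (does one codeword prefix another?):
  A='0' vs C='10': no prefix
  A='0' vs D='110': no prefix
  A='0' vs H='111': no prefix
  C='10' vs A='0': no prefix
  C='10' vs D='110': no prefix
  C='10' vs H='111': no prefix
  D='110' vs A='0': no prefix
  D='110' vs C='10': no prefix
  D='110' vs H='111': no prefix
  H='111' vs A='0': no prefix
  H='111' vs C='10': no prefix
  H='111' vs D='110': no prefix
No violation found over all pairs.

YES -- this is a valid prefix code. No codeword is a prefix of any other codeword.


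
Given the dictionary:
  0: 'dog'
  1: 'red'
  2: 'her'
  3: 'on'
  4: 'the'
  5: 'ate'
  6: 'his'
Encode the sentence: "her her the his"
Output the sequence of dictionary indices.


Look up each word in the dictionary:
  'her' -> 2
  'her' -> 2
  'the' -> 4
  'his' -> 6

Encoded: [2, 2, 4, 6]


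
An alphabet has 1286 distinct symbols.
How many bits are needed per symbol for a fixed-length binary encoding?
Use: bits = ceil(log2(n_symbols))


log2(1286) = 10.3287
Bracket: 2^10 = 1024 < 1286 <= 2^11 = 2048
So ceil(log2(1286)) = 11

bits = ceil(log2(1286)) = ceil(10.3287) = 11 bits


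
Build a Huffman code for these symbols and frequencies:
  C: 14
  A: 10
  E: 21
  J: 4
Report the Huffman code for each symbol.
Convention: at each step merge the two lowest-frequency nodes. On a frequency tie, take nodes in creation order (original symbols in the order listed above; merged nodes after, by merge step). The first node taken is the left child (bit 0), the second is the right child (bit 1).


Huffman tree construction:
Step 1: Merge J(4) + A(10) = 14
Step 2: Merge C(14) + (J+A)(14) = 28
Step 3: Merge E(21) + (C+(J+A))(28) = 49
Read each symbol's code off the tree from the root (left child = 0, right child = 1).

Codes:
  C: 10 (length 2)
  A: 111 (length 3)
  E: 0 (length 1)
  J: 110 (length 3)
Average code length: 91/49 = 1.8571 bits/symbol


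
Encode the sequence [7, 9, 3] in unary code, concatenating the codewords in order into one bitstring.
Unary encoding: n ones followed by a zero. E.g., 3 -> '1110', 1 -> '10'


Encode each number as n ones followed by a terminating 0:
  7 -> 11111110 (8 bits)
  9 -> 1111111110 (10 bits)
  3 -> 1110 (4 bits)
Total length = 8 + 10 + 4 = 22 bits.

Unary([7, 9, 3]) = 1111111011111111101110 (22 bits)


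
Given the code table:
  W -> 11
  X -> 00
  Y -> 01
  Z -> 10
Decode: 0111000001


Decoding:
01 -> Y
11 -> W
00 -> X
00 -> X
01 -> Y


Result: YWXXY


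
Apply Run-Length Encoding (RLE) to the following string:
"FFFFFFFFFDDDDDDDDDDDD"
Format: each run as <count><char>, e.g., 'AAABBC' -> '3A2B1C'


Scanning runs left to right:
  i=0: run of 'F' x 9 -> '9F'
  i=9: run of 'D' x 12 -> '12D'

RLE = 9F12D


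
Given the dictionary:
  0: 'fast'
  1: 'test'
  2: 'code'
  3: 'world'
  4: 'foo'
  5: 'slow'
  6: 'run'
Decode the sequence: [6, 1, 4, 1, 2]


Look up each index in the dictionary:
  6 -> 'run'
  1 -> 'test'
  4 -> 'foo'
  1 -> 'test'
  2 -> 'code'

Decoded: "run test foo test code"


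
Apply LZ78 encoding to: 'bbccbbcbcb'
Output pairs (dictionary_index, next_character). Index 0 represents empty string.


LZ78 encoding steps:
Dictionary: {0: ''}
Step 1: w='' (idx 0), next='b' -> output (0, 'b'), add 'b' as idx 1
Step 2: w='b' (idx 1), next='c' -> output (1, 'c'), add 'bc' as idx 2
Step 3: w='' (idx 0), next='c' -> output (0, 'c'), add 'c' as idx 3
Step 4: w='b' (idx 1), next='b' -> output (1, 'b'), add 'bb' as idx 4
Step 5: w='c' (idx 3), next='b' -> output (3, 'b'), add 'cb' as idx 5
Step 6: w='cb' (idx 5), end of input -> output (5, '')


Encoded: [(0, 'b'), (1, 'c'), (0, 'c'), (1, 'b'), (3, 'b'), (5, '')]


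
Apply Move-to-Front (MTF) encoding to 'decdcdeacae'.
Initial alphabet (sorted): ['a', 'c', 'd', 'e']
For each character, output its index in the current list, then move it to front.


MTF encoding:
'd': index 2 in ['a', 'c', 'd', 'e'] -> ['d', 'a', 'c', 'e']
'e': index 3 in ['d', 'a', 'c', 'e'] -> ['e', 'd', 'a', 'c']
'c': index 3 in ['e', 'd', 'a', 'c'] -> ['c', 'e', 'd', 'a']
'd': index 2 in ['c', 'e', 'd', 'a'] -> ['d', 'c', 'e', 'a']
'c': index 1 in ['d', 'c', 'e', 'a'] -> ['c', 'd', 'e', 'a']
'd': index 1 in ['c', 'd', 'e', 'a'] -> ['d', 'c', 'e', 'a']
'e': index 2 in ['d', 'c', 'e', 'a'] -> ['e', 'd', 'c', 'a']
'a': index 3 in ['e', 'd', 'c', 'a'] -> ['a', 'e', 'd', 'c']
'c': index 3 in ['a', 'e', 'd', 'c'] -> ['c', 'a', 'e', 'd']
'a': index 1 in ['c', 'a', 'e', 'd'] -> ['a', 'c', 'e', 'd']
'e': index 2 in ['a', 'c', 'e', 'd'] -> ['e', 'a', 'c', 'd']


Output: [2, 3, 3, 2, 1, 1, 2, 3, 3, 1, 2]


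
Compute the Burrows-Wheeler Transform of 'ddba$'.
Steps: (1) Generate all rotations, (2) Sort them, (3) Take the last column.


Rotations (sorted):
  0: $ddba -> last char: a
  1: a$ddb -> last char: b
  2: ba$dd -> last char: d
  3: dba$d -> last char: d
  4: ddba$ -> last char: $


BWT = abdd$


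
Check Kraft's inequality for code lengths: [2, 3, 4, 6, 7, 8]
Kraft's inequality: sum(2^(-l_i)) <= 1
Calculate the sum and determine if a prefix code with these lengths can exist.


Sum = 2^(-2) + 2^(-3) + 2^(-4) + 2^(-6) + 2^(-7) + 2^(-8)
    = 0.25 + 0.125 + 0.0625 + 0.015625 + 0.0078125 + 0.00390625
    = 119/256 = 0.46484375
Since 0.46484375 <= 1, Kraft's inequality IS satisfied.
A prefix code with these lengths CAN exist.

Kraft sum = 0.46484375. Satisfied.


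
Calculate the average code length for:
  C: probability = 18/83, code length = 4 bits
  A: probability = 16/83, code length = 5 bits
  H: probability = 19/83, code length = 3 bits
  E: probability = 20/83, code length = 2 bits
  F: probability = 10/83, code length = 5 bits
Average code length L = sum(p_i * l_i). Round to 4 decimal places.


Weighted contributions p_i * l_i:
  C: (18/83) * 4 = 72/83
  A: (16/83) * 5 = 80/83
  H: (19/83) * 3 = 57/83
  E: (20/83) * 2 = 40/83
  F: (10/83) * 5 = 50/83
Sum = (72 + 80 + 57 + 40 + 50)/83 = 299/83

L = 299/83 = 3.6024 bits/symbol


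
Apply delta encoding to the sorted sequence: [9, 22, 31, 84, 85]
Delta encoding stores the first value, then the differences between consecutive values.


First value: 9
Deltas:
  22 - 9 = 13
  31 - 22 = 9
  84 - 31 = 53
  85 - 84 = 1


Delta encoded: [9, 13, 9, 53, 1]


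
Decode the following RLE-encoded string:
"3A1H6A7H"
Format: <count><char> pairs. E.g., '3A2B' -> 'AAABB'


Expanding each <count><char> pair:
  3A -> 'AAA'
  1H -> 'H'
  6A -> 'AAAAAA'
  7H -> 'HHHHHHH'

Decoded = AAAHAAAAAAHHHHHHH


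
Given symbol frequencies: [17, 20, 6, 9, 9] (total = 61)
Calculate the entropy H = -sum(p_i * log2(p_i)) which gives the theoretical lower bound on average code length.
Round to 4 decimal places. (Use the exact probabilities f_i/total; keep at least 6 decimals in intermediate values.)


Per-symbol terms -p_i * log2(p_i) with p_i = f_i/61:
  p = 17/61 = 0.278689: log2(p) = -1.843274, -p*log2(p) = 0.513699
  p = 20/61 = 0.327869: log2(p) = -1.608809, -p*log2(p) = 0.527478
  p = 6/61 = 0.098361: log2(p) = -3.345775, -p*log2(p) = 0.329093
  p = 9/61 = 0.147541: log2(p) = -2.760812, -p*log2(p) = 0.407333
  p = 9/61 = 0.147541: log2(p) = -2.760812, -p*log2(p) = 0.407333
H = 0.513699 + 0.527478 + 0.329093 + 0.407333 + 0.407333 = 2.184936

H = 2.1849 bits/symbol


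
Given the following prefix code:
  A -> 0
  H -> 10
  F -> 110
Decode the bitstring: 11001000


Decoding step by step:
Bits 110 -> F
Bits 0 -> A
Bits 10 -> H
Bits 0 -> A
Bits 0 -> A


Decoded message: FAHAA


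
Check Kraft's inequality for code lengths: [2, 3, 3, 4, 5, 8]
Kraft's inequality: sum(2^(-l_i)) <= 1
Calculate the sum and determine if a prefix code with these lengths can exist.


Sum = 2^(-2) + 2^(-3) + 2^(-3) + 2^(-4) + 2^(-5) + 2^(-8)
    = 0.25 + 0.125 + 0.125 + 0.0625 + 0.03125 + 0.00390625
    = 153/256 = 0.59765625
Since 0.59765625 <= 1, Kraft's inequality IS satisfied.
A prefix code with these lengths CAN exist.

Kraft sum = 0.59765625. Satisfied.


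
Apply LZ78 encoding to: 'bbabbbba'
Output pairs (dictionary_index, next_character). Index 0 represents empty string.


LZ78 encoding steps:
Dictionary: {0: ''}
Step 1: w='' (idx 0), next='b' -> output (0, 'b'), add 'b' as idx 1
Step 2: w='b' (idx 1), next='a' -> output (1, 'a'), add 'ba' as idx 2
Step 3: w='b' (idx 1), next='b' -> output (1, 'b'), add 'bb' as idx 3
Step 4: w='bb' (idx 3), next='a' -> output (3, 'a'), add 'bba' as idx 4


Encoded: [(0, 'b'), (1, 'a'), (1, 'b'), (3, 'a')]


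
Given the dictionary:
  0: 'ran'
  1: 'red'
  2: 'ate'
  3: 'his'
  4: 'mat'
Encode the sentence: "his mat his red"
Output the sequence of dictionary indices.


Look up each word in the dictionary:
  'his' -> 3
  'mat' -> 4
  'his' -> 3
  'red' -> 1

Encoded: [3, 4, 3, 1]


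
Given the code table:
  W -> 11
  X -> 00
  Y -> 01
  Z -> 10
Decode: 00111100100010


Decoding:
00 -> X
11 -> W
11 -> W
00 -> X
10 -> Z
00 -> X
10 -> Z


Result: XWWXZXZ


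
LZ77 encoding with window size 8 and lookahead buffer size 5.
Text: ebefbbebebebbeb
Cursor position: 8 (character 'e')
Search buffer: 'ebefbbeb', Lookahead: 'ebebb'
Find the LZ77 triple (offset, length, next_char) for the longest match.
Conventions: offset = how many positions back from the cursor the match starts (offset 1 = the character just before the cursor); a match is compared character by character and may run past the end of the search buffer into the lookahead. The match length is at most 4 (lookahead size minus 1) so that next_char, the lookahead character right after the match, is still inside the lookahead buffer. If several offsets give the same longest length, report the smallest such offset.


Try each offset into the search buffer:
  offset=1 (pos 7, char 'b'): match length 0
  offset=2 (pos 6, char 'e'): match length 4
  offset=3 (pos 5, char 'b'): match length 0
  offset=4 (pos 4, char 'b'): match length 0
  offset=5 (pos 3, char 'f'): match length 0
  offset=6 (pos 2, char 'e'): match length 1
  offset=7 (pos 1, char 'b'): match length 0
  offset=8 (pos 0, char 'e'): match length 3
Longest match has length 4 at offset 2.
next_char = character at position 8 + 4 = 12 -> 'b'

Best match: offset=2, length=4 (matching 'ebeb' starting at position 6)
LZ77 triple: (2, 4, 'b')


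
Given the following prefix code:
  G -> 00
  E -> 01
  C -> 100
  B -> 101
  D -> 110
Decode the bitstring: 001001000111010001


Decoding step by step:
Bits 00 -> G
Bits 100 -> C
Bits 100 -> C
Bits 01 -> E
Bits 110 -> D
Bits 100 -> C
Bits 01 -> E


Decoded message: GCCEDCE


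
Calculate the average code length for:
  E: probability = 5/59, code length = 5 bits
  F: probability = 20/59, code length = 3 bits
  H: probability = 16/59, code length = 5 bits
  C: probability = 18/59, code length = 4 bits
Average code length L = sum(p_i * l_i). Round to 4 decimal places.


Weighted contributions p_i * l_i:
  E: (5/59) * 5 = 25/59
  F: (20/59) * 3 = 60/59
  H: (16/59) * 5 = 80/59
  C: (18/59) * 4 = 72/59
Sum = (25 + 60 + 80 + 72)/59 = 237/59

L = 237/59 = 4.0169 bits/symbol


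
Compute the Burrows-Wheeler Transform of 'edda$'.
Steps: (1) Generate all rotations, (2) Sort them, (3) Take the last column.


Rotations (sorted):
  0: $edda -> last char: a
  1: a$edd -> last char: d
  2: da$ed -> last char: d
  3: dda$e -> last char: e
  4: edda$ -> last char: $


BWT = adde$


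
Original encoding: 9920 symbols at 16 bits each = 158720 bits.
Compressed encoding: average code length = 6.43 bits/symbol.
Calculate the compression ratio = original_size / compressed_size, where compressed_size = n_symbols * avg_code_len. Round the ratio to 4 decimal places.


original_size = n_symbols * orig_bits = 9920 * 16 = 158720 bits
compressed_size = n_symbols * avg_code_len = 9920 * 6.43 = 63785.6 bits
ratio = original_size / compressed_size = 158720 / 63785.6 = 2.4883

Compression ratio = 2.4883


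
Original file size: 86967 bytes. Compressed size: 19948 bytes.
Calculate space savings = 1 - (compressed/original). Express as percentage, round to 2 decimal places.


ratio = compressed/original = 19948/86967 = 0.229374
savings = 1 - ratio = 1 - 0.229374 = 0.770626
as a percentage: 0.770626 * 100 = 77.06%

Space savings = 1 - 19948/86967 = 77.06%


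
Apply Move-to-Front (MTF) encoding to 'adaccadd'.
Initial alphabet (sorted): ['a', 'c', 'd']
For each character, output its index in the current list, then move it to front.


MTF encoding:
'a': index 0 in ['a', 'c', 'd'] -> ['a', 'c', 'd']
'd': index 2 in ['a', 'c', 'd'] -> ['d', 'a', 'c']
'a': index 1 in ['d', 'a', 'c'] -> ['a', 'd', 'c']
'c': index 2 in ['a', 'd', 'c'] -> ['c', 'a', 'd']
'c': index 0 in ['c', 'a', 'd'] -> ['c', 'a', 'd']
'a': index 1 in ['c', 'a', 'd'] -> ['a', 'c', 'd']
'd': index 2 in ['a', 'c', 'd'] -> ['d', 'a', 'c']
'd': index 0 in ['d', 'a', 'c'] -> ['d', 'a', 'c']


Output: [0, 2, 1, 2, 0, 1, 2, 0]


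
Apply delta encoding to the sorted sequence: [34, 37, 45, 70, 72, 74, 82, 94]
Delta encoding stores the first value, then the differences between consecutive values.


First value: 34
Deltas:
  37 - 34 = 3
  45 - 37 = 8
  70 - 45 = 25
  72 - 70 = 2
  74 - 72 = 2
  82 - 74 = 8
  94 - 82 = 12


Delta encoded: [34, 3, 8, 25, 2, 2, 8, 12]


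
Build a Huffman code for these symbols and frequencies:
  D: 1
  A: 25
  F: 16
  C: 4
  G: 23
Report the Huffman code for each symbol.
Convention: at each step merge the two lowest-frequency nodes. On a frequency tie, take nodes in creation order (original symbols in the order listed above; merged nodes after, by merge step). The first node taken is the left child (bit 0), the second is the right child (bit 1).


Huffman tree construction:
Step 1: Merge D(1) + C(4) = 5
Step 2: Merge (D+C)(5) + F(16) = 21
Step 3: Merge ((D+C)+F)(21) + G(23) = 44
Step 4: Merge A(25) + (((D+C)+F)+G)(44) = 69
Read each symbol's code off the tree from the root (left child = 0, right child = 1).

Codes:
  D: 1000 (length 4)
  A: 0 (length 1)
  F: 101 (length 3)
  C: 1001 (length 4)
  G: 11 (length 2)
Average code length: 139/69 = 2.0145 bits/symbol


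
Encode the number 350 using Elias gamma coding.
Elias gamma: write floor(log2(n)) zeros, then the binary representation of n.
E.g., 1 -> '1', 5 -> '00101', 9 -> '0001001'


num_bits = floor(log2(350)) + 1 = 9
leading_zeros = num_bits - 1 = 8
binary(350) = 101011110

Elias gamma(350) = '00000000' + '101011110' = 00000000101011110 (17 bits)


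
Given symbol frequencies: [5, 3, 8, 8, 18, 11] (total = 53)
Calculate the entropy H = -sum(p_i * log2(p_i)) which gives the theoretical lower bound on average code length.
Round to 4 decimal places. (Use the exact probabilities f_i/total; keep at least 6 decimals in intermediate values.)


Per-symbol terms -p_i * log2(p_i) with p_i = f_i/53:
  p = 5/53 = 0.094340: log2(p) = -3.405992, -p*log2(p) = 0.321320
  p = 3/53 = 0.056604: log2(p) = -4.142958, -p*log2(p) = 0.234507
  p = 8/53 = 0.150943: log2(p) = -2.727920, -p*log2(p) = 0.411762
  p = 8/53 = 0.150943: log2(p) = -2.727920, -p*log2(p) = 0.411762
  p = 18/53 = 0.339623: log2(p) = -1.557995, -p*log2(p) = 0.529131
  p = 11/53 = 0.207547: log2(p) = -2.268489, -p*log2(p) = 0.470818
H = 0.321320 + 0.234507 + 0.411762 + 0.411762 + 0.529131 + 0.470818 = 2.379300

H = 2.3793 bits/symbol


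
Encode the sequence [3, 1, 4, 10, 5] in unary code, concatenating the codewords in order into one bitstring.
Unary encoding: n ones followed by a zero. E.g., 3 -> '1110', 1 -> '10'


Encode each number as n ones followed by a terminating 0:
  3 -> 1110 (4 bits)
  1 -> 10 (2 bits)
  4 -> 11110 (5 bits)
  10 -> 11111111110 (11 bits)
  5 -> 111110 (6 bits)
Total length = 4 + 2 + 5 + 11 + 6 = 28 bits.

Unary([3, 1, 4, 10, 5]) = 1110101111011111111110111110 (28 bits)


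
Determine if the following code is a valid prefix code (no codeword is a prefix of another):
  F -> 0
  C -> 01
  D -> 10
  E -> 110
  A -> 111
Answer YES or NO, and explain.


Checking each pair (does one codeword prefix another?):
  F='0' vs C='01': prefix -- VIOLATION

NO -- this is NOT a valid prefix code. F (0) is a prefix of C (01).


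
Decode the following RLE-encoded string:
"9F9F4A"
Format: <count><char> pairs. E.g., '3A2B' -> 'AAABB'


Expanding each <count><char> pair:
  9F -> 'FFFFFFFFF'
  9F -> 'FFFFFFFFF'
  4A -> 'AAAA'

Decoded = FFFFFFFFFFFFFFFFFFAAAA


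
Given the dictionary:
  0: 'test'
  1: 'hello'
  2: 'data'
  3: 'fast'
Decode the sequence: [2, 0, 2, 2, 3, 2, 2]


Look up each index in the dictionary:
  2 -> 'data'
  0 -> 'test'
  2 -> 'data'
  2 -> 'data'
  3 -> 'fast'
  2 -> 'data'
  2 -> 'data'

Decoded: "data test data data fast data data"


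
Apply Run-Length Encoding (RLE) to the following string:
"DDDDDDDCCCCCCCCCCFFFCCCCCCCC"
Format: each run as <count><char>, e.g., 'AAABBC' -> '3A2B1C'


Scanning runs left to right:
  i=0: run of 'D' x 7 -> '7D'
  i=7: run of 'C' x 10 -> '10C'
  i=17: run of 'F' x 3 -> '3F'
  i=20: run of 'C' x 8 -> '8C'

RLE = 7D10C3F8C


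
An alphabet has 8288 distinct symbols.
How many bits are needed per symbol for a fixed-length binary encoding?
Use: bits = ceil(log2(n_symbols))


log2(8288) = 13.0168
Bracket: 2^13 = 8192 < 8288 <= 2^14 = 16384
So ceil(log2(8288)) = 14

bits = ceil(log2(8288)) = ceil(13.0168) = 14 bits


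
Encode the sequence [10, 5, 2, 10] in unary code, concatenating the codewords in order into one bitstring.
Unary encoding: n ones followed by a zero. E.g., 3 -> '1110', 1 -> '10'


Encode each number as n ones followed by a terminating 0:
  10 -> 11111111110 (11 bits)
  5 -> 111110 (6 bits)
  2 -> 110 (3 bits)
  10 -> 11111111110 (11 bits)
Total length = 11 + 6 + 3 + 11 = 31 bits.

Unary([10, 5, 2, 10]) = 1111111111011111011011111111110 (31 bits)


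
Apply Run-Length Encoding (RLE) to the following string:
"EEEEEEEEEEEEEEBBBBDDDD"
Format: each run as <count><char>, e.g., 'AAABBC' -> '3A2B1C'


Scanning runs left to right:
  i=0: run of 'E' x 14 -> '14E'
  i=14: run of 'B' x 4 -> '4B'
  i=18: run of 'D' x 4 -> '4D'

RLE = 14E4B4D


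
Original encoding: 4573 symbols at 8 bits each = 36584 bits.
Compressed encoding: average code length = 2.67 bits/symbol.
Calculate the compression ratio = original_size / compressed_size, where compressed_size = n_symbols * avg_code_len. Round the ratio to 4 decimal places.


original_size = n_symbols * orig_bits = 4573 * 8 = 36584 bits
compressed_size = n_symbols * avg_code_len = 4573 * 2.67 = 12209.91 bits
ratio = original_size / compressed_size = 36584 / 12209.91 = 2.9963

Compression ratio = 2.9963


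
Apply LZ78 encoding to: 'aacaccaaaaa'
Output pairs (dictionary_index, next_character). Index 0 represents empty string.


LZ78 encoding steps:
Dictionary: {0: ''}
Step 1: w='' (idx 0), next='a' -> output (0, 'a'), add 'a' as idx 1
Step 2: w='a' (idx 1), next='c' -> output (1, 'c'), add 'ac' as idx 2
Step 3: w='ac' (idx 2), next='c' -> output (2, 'c'), add 'acc' as idx 3
Step 4: w='a' (idx 1), next='a' -> output (1, 'a'), add 'aa' as idx 4
Step 5: w='aa' (idx 4), next='a' -> output (4, 'a'), add 'aaa' as idx 5


Encoded: [(0, 'a'), (1, 'c'), (2, 'c'), (1, 'a'), (4, 'a')]
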